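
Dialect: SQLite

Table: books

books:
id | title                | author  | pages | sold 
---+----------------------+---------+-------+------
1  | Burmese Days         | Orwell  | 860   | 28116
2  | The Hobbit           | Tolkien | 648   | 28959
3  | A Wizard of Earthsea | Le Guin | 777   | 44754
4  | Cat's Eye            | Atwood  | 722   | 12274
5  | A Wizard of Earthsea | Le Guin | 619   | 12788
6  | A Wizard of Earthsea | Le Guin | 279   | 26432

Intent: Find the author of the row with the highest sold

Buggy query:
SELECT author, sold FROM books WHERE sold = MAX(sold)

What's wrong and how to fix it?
Bug: WHERE is evaluated per row; an aggregate over the whole table isn't defined there

Fix: Wrap MAX in a scalar subquery so WHERE compares against a single value

Corrected query:
SELECT author, sold FROM books WHERE sold = (SELECT MAX(sold) FROM books)

Result:
author  | sold 
--------+------
Le Guin | 44754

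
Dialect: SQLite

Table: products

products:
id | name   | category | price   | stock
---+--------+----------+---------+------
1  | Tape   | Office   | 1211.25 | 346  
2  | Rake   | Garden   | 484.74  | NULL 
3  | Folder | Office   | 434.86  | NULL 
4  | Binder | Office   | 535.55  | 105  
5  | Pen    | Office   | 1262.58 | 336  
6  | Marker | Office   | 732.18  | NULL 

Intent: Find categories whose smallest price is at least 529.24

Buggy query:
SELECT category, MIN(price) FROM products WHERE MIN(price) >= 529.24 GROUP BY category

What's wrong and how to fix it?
Bug: MIN() in WHERE is a misuse of aggregate

Fix: Use HAVING for the per-group MIN condition

Corrected query:
SELECT category, MIN(price) FROM products GROUP BY category HAVING MIN(price) >= 529.24

Result:
(no rows)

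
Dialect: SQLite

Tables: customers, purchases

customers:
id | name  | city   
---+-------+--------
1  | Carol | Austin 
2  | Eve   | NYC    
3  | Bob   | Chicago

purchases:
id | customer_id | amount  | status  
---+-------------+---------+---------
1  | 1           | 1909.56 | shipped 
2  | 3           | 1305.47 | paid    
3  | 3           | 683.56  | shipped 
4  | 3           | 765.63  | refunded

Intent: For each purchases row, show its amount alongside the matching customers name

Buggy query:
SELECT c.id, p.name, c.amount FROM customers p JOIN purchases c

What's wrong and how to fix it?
Bug: Missing join condition: each purchases row is matched to all customers rows instead of just its own

Fix: Add ON c.customer_id = p.id to the JOIN

Corrected query:
SELECT c.id, p.name, c.amount FROM customers p JOIN purchases c ON c.customer_id = p.id

Result:
id | name  | amount 
---+-------+--------
1  | Carol | 1909.56
2  | Bob   | 1305.47
3  | Bob   | 683.56 
4  | Bob   | 765.63 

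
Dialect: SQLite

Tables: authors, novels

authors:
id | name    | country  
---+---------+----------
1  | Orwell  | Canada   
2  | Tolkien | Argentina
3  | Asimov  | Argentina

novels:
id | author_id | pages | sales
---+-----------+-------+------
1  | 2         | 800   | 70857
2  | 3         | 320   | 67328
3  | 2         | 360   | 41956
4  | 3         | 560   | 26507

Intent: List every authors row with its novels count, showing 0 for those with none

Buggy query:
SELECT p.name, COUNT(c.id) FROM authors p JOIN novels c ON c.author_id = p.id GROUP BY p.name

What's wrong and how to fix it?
Bug: INNER JOIN drops authors rows that have no matching novels rows

Fix: Switch to LEFT JOIN to retain unmatched parent rows

Corrected query:
SELECT p.name, COUNT(c.id) FROM authors p LEFT JOIN novels c ON c.author_id = p.id GROUP BY p.name

Result:
name    | COUNT(c.id)
--------+------------
Asimov  | 2          
Orwell  | 0          
Tolkien | 2          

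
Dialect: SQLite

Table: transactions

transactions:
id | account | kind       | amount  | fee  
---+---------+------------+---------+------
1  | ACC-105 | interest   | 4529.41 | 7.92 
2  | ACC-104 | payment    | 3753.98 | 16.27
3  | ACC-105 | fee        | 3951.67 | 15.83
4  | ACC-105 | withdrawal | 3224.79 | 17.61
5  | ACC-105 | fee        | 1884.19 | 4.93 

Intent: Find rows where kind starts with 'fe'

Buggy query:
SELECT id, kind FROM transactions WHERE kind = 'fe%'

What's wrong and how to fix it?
Bug: Wildcards only work with LIKE; '=' treats '%' as a literal character

Fix: Use LIKE for wildcard pattern matching

Corrected query:
SELECT id, kind FROM transactions WHERE kind LIKE 'fe%'

Result:
id | kind
---+-----
3  | fee 
5  | fee 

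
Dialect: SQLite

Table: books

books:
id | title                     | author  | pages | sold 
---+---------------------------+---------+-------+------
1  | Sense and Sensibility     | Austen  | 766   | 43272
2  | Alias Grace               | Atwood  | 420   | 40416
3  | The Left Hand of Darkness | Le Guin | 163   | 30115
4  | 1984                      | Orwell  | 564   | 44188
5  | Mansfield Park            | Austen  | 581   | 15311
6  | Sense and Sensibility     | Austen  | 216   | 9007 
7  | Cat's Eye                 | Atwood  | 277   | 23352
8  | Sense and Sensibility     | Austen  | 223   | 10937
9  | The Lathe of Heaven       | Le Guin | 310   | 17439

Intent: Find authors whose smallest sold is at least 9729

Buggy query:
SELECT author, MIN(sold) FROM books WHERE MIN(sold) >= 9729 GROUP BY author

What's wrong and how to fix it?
Bug: MIN() in WHERE is a misuse of aggregate

Fix: Use HAVING for the per-group MIN condition

Corrected query:
SELECT author, MIN(sold) FROM books GROUP BY author HAVING MIN(sold) >= 9729

Result:
author  | MIN(sold)
--------+----------
Atwood  | 23352    
Le Guin | 17439    
Orwell  | 44188    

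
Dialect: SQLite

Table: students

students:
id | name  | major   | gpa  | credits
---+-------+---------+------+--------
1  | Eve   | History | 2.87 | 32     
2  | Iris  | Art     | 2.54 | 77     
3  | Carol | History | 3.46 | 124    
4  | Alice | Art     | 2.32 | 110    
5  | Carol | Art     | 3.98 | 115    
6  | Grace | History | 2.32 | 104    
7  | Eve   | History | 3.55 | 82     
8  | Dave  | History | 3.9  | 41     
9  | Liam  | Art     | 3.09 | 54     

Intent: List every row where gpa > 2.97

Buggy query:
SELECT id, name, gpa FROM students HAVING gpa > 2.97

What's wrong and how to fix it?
Bug: This is a non-aggregate query (no GROUP BY, no aggregates), so in SQLite the HAVING clause is invalid here; a row-level condition belongs in WHERE

Fix: Use WHERE for row-level filtering

Corrected query:
SELECT id, name, gpa FROM students WHERE gpa > 2.97

Result:
id | name  | gpa 
---+-------+-----
3  | Carol | 3.46
5  | Carol | 3.98
7  | Eve   | 3.55
8  | Dave  | 3.9 
9  | Liam  | 3.09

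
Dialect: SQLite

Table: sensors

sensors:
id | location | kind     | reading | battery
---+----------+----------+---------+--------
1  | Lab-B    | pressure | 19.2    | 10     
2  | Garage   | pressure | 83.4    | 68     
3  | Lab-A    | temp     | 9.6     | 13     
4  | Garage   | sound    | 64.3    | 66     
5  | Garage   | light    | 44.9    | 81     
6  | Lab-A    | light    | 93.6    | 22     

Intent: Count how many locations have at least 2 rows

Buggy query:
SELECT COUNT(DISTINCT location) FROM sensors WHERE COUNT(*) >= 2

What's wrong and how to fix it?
Bug: WHERE filters individual rows, not groups, so a group-level COUNT is invalid there

Fix: Use a subquery that GROUPs and filters with HAVING, then count its rows

Corrected query:
SELECT COUNT(*) FROM (SELECT location FROM sensors GROUP BY location HAVING COUNT(*) >= 2)

Result:
COUNT(*)
--------
2       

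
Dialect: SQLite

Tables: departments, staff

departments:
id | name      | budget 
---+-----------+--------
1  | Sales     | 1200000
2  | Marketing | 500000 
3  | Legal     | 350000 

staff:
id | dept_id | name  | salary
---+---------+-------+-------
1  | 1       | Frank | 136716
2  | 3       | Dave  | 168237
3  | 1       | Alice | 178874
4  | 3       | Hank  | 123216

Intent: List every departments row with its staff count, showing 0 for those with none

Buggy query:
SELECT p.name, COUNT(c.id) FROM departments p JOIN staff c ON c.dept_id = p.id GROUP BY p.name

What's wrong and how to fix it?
Bug: An inner join excludes parents with zero children

Fix: Switch to LEFT JOIN to retain unmatched parent rows

Corrected query:
SELECT p.name, COUNT(c.id) FROM departments p LEFT JOIN staff c ON c.dept_id = p.id GROUP BY p.name

Result:
name      | COUNT(c.id)
----------+------------
Legal     | 2          
Marketing | 0          
Sales     | 2          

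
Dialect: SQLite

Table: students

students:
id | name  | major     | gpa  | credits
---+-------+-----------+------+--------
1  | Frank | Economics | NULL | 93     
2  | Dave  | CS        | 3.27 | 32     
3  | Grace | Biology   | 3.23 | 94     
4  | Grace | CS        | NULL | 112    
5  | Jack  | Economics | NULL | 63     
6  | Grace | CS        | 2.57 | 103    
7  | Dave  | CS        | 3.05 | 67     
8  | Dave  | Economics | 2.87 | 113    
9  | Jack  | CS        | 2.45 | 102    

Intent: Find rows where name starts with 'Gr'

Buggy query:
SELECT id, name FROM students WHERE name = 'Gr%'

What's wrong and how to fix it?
Bug: Wildcards only work with LIKE; '=' treats '%' as a literal character

Fix: Replace '=' with LIKE so 'Gr%' is treated as a pattern

Corrected query:
SELECT id, name FROM students WHERE name LIKE 'Gr%'

Result:
id | name 
---+------
3  | Grace
4  | Grace
6  | Grace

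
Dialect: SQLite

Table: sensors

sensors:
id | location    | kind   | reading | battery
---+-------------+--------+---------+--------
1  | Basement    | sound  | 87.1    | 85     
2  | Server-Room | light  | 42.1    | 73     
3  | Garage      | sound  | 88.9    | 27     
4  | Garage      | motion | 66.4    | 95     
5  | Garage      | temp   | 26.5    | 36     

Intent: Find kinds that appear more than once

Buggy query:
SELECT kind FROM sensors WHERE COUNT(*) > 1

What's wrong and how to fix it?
Bug: COUNT(*) is an aggregate and cannot be used in WHERE

Fix: GROUP BY kind, then filter groups with HAVING COUNT(*) > 1

Corrected query:
SELECT kind FROM sensors GROUP BY kind HAVING COUNT(*) > 1

Result:
kind 
-----
sound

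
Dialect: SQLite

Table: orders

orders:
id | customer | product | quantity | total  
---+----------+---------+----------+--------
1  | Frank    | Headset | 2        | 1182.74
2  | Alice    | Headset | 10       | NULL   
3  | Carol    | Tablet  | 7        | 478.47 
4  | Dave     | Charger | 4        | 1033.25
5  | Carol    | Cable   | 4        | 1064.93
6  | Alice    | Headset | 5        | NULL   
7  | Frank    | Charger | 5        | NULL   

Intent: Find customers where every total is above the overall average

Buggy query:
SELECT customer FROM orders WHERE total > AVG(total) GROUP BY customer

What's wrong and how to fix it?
Bug: AVG() is an aggregate; it can't sit directly in WHERE

Fix: Use a subquery for AVG and a HAVING MIN(...) filter so the condition holds for every row in the group

Corrected query:
SELECT customer FROM orders GROUP BY customer HAVING MIN(total) > (SELECT AVG(total) FROM orders)

Result:
customer
--------
Dave    
Frank   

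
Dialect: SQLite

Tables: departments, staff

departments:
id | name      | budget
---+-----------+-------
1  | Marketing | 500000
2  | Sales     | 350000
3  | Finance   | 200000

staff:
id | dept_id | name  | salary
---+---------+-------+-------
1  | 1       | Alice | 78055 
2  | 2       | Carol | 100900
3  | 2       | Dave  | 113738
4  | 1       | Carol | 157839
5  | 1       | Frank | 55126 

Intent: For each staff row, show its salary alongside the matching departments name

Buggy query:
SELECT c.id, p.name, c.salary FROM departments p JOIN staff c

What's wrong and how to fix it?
Bug: Missing join condition: each staff row is matched to all departments rows instead of just its own

Fix: Specify the join condition linking the foreign key to the parent id

Corrected query:
SELECT c.id, p.name, c.salary FROM departments p JOIN staff c ON c.dept_id = p.id

Result:
id | name      | salary
---+-----------+-------
1  | Marketing | 78055 
2  | Sales     | 100900
3  | Sales     | 113738
4  | Marketing | 157839
5  | Marketing | 55126 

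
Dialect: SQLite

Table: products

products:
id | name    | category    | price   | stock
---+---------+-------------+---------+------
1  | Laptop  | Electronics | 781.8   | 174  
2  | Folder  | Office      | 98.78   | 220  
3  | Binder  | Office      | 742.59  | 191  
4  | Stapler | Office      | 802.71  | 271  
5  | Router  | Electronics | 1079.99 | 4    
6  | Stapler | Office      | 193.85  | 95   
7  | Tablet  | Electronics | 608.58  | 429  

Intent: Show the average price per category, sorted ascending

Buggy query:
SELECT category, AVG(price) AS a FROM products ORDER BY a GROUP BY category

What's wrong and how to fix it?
Bug: GROUP BY must precede ORDER BY

Fix: Move ORDER BY to the end, after GROUP BY

Corrected query:
SELECT category, AVG(price) AS a FROM products GROUP BY category ORDER BY a

Result:
category    | a         
------------+-----------
Office      | 459.4825  
Electronics | 823.456667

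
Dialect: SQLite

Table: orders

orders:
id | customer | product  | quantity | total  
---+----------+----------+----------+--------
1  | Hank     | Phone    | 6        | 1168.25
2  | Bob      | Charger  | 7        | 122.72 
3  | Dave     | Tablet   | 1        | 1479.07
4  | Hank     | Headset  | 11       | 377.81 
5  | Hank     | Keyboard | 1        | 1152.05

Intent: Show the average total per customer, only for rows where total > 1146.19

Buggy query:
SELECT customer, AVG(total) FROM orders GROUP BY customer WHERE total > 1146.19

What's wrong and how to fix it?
Bug: Row-level WHERE must come before GROUP BY in the clause order

Fix: Place WHERE between FROM and GROUP BY

Corrected query:
SELECT customer, AVG(total) FROM orders WHERE total > 1146.19 GROUP BY customer

Result:
customer | AVG(total)
---------+-----------
Dave     | 1479.07   
Hank     | 1160.15   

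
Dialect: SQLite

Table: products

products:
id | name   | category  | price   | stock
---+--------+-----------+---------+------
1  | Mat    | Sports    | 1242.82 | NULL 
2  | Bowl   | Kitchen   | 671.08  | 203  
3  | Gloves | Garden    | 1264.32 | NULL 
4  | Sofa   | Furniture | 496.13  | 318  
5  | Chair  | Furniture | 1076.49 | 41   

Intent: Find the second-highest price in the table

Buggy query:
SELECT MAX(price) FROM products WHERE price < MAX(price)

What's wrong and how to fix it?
Bug: MAX(price) on the right of the comparison is an aggregate-in-WHERE error

Fix: Put the inner MAX in a scalar subquery

Corrected query:
SELECT MAX(price) FROM products WHERE price < (SELECT MAX(price) FROM products)

Result:
MAX(price)
----------
1242.82   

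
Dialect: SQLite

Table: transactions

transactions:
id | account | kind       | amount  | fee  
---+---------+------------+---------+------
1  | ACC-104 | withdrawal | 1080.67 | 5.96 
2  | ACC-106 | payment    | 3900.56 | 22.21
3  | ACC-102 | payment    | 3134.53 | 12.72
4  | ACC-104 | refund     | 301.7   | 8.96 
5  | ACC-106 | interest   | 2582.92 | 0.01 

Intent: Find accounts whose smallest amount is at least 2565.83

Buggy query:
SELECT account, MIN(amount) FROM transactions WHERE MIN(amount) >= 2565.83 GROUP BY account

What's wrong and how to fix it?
Bug: Aggregates like MIN are computed per group after WHERE runs

Fix: Use HAVING for the per-group MIN condition

Corrected query:
SELECT account, MIN(amount) FROM transactions GROUP BY account HAVING MIN(amount) >= 2565.83

Result:
account | MIN(amount)
--------+------------
ACC-102 | 3134.53    
ACC-106 | 2582.92    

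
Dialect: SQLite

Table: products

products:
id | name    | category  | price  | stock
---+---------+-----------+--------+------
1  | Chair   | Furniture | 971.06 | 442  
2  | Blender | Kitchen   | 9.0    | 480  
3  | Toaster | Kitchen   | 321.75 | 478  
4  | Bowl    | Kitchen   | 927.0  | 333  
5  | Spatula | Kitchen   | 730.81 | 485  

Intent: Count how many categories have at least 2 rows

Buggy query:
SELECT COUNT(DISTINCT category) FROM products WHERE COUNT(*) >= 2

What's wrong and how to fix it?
Bug: WHERE filters individual rows, not groups, so a group-level COUNT is invalid there

Fix: Use a subquery that GROUPs and filters with HAVING, then count its rows

Corrected query:
SELECT COUNT(*) FROM (SELECT category FROM products GROUP BY category HAVING COUNT(*) >= 2)

Result:
COUNT(*)
--------
1       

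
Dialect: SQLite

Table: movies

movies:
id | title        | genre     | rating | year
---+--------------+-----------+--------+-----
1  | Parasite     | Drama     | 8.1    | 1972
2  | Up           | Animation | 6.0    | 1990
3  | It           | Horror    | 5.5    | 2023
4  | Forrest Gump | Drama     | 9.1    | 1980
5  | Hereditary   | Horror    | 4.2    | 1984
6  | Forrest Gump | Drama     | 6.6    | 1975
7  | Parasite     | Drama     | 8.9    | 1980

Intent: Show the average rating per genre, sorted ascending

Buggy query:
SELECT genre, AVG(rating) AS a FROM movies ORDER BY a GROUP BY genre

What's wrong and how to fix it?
Bug: GROUP BY must precede ORDER BY

Fix: Reorder: SELECT … FROM … GROUP BY … ORDER BY …

Corrected query:
SELECT genre, AVG(rating) AS a FROM movies GROUP BY genre ORDER BY a

Result:
genre     | a    
----------+------
Horror    | 4.85 
Animation | 6    
Drama     | 8.175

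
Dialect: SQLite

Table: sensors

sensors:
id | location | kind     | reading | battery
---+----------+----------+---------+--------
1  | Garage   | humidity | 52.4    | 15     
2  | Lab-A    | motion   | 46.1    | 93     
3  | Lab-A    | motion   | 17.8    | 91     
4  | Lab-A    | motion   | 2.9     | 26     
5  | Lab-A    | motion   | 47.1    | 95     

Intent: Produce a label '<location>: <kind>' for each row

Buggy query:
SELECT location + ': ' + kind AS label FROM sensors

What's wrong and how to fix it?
Bug: SQLite uses || for string concatenation; + coerces text to numbers (yielding 0)

Fix: Replace + with || to concatenate text

Corrected query:
SELECT location || ': ' || kind AS label FROM sensors

Result:
label           
----------------
Garage: humidity
Lab-A: motion   
Lab-A: motion   
Lab-A: motion   
Lab-A: motion   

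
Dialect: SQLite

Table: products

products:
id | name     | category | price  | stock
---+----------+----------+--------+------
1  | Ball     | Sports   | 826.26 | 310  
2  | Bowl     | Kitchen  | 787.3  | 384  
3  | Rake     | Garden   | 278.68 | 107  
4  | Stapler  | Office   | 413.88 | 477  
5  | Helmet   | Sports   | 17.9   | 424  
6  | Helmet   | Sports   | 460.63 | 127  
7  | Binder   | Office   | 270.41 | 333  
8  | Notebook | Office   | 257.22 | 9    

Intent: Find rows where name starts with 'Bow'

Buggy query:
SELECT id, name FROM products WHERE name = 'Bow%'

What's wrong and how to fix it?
Bug: Wildcards only work with LIKE; '=' treats '%' as a literal character

Fix: Use LIKE for wildcard pattern matching

Corrected query:
SELECT id, name FROM products WHERE name LIKE 'Bow%'

Result:
id | name
---+-----
2  | Bowl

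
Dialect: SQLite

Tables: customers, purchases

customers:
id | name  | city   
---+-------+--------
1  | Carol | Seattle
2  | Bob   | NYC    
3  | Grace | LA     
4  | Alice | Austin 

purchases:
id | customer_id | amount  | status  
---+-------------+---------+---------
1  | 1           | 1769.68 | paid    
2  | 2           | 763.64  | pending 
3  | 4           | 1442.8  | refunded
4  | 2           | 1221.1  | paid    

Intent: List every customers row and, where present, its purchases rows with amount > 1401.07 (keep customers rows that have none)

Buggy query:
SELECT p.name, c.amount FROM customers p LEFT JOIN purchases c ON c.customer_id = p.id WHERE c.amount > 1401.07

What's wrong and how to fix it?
Bug: Filtering c.amount in WHERE discards the NULL rows produced by LEFT JOIN, turning it into an inner join

Fix: Move the right-table condition into the ON clause so unmatched parents are kept

Corrected query:
SELECT p.name, c.amount FROM customers p LEFT JOIN purchases c ON c.customer_id = p.id AND c.amount > 1401.07

Result:
name  | amount 
------+--------
Carol | 1769.68
Bob   | NULL   
Grace | NULL   
Alice | 1442.8 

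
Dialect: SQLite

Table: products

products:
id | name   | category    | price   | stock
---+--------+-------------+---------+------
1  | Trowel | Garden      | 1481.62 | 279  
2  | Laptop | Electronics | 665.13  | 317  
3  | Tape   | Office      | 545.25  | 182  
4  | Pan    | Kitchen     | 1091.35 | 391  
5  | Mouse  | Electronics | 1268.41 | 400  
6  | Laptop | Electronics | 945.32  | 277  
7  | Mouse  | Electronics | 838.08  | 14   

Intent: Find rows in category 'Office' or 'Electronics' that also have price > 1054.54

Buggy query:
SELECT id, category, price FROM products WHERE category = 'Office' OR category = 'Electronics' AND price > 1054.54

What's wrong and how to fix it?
Bug: AND binds tighter than OR, so this parses as category = 'Office' OR (category = 'Electronics' AND price > 1054.54)

Fix: Group the OR with parentheses (or use IN), then AND the threshold

Corrected query:
SELECT id, category, price FROM products WHERE (category = 'Office' OR category = 'Electronics') AND price > 1054.54

Result:
id | category    | price  
---+-------------+--------
5  | Electronics | 1268.41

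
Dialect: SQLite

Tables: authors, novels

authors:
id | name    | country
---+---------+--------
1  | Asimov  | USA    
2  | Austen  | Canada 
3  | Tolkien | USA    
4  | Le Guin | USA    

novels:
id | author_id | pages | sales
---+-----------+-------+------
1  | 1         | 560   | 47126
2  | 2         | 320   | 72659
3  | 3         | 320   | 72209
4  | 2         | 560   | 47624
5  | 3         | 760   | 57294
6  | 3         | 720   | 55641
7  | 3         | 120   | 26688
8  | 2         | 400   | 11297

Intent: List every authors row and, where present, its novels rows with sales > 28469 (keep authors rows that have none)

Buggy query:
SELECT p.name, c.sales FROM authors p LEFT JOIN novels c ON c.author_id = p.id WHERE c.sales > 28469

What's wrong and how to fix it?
Bug: A WHERE condition on the right-hand table after LEFT JOIN drops unmatched parents

Fix: Put 'c.sales > 28469' in the JOIN's ON clause instead of WHERE

Corrected query:
SELECT p.name, c.sales FROM authors p LEFT JOIN novels c ON c.author_id = p.id AND c.sales > 28469

Result:
name    | sales
--------+------
Asimov  | 47126
Austen  | 47624
Austen  | 72659
Tolkien | 55641
Tolkien | 57294
Tolkien | 72209
Le Guin | NULL 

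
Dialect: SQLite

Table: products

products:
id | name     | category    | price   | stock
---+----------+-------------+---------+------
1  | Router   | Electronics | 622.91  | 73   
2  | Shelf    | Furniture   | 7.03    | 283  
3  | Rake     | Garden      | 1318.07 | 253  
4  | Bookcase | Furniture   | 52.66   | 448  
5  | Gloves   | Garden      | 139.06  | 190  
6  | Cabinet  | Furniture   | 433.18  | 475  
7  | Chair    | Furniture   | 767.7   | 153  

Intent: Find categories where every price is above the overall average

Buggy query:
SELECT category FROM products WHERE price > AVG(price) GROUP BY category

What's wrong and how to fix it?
Bug: WHERE evaluates per row before aggregation, so AVG() is unavailable

Fix: Compute the overall average in a scalar subquery and compare each group's MIN against it in HAVING

Corrected query:
SELECT category FROM products GROUP BY category HAVING MIN(price) > (SELECT AVG(price) FROM products)

Result:
category   
-----------
Electronics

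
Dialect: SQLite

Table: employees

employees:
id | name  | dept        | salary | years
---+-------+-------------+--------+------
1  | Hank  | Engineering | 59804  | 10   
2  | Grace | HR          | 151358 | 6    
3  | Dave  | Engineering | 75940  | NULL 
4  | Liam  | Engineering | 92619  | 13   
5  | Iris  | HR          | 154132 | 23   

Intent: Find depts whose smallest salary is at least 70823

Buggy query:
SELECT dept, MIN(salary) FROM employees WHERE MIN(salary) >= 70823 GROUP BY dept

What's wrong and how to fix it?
Bug: MIN() in WHERE is a misuse of aggregate

Fix: Replace WHERE with HAVING after the GROUP BY

Corrected query:
SELECT dept, MIN(salary) FROM employees GROUP BY dept HAVING MIN(salary) >= 70823

Result:
dept | MIN(salary)
-----+------------
HR   | 151358     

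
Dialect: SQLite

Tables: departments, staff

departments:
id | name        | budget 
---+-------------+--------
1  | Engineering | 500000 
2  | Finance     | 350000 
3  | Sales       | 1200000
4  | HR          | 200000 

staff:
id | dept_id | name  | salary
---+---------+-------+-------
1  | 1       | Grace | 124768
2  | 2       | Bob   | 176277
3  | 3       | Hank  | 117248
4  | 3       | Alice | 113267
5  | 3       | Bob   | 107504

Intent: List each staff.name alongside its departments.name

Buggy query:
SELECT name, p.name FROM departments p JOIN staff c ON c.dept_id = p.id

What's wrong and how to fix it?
Bug: 'name' exists in both joined tables, so the database can't tell which one is meant

Fix: Prefix ambiguous columns with the table alias

Corrected query:
SELECT c.name, p.name FROM departments p JOIN staff c ON c.dept_id = p.id

Result:
name  | name       
------+------------
Grace | Engineering
Bob   | Finance    
Hank  | Sales      
Alice | Sales      
Bob   | Sales      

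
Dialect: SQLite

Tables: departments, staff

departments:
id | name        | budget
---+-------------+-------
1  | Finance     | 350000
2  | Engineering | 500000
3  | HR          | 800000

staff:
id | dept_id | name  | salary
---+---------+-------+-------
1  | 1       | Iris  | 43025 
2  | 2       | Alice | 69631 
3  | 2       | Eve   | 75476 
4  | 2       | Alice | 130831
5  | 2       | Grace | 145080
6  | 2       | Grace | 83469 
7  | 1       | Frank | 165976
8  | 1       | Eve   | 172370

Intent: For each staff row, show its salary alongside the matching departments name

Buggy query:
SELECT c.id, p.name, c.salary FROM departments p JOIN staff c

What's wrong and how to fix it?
Bug: Missing join condition: each staff row is matched to all departments rows instead of just its own

Fix: Add ON c.dept_id = p.id to the JOIN

Corrected query:
SELECT c.id, p.name, c.salary FROM departments p JOIN staff c ON c.dept_id = p.id

Result:
id | name        | salary
---+-------------+-------
1  | Finance     | 43025 
2  | Engineering | 69631 
3  | Engineering | 75476 
4  | Engineering | 130831
5  | Engineering | 145080
6  | Engineering | 83469 
7  | Finance     | 165976
8  | Finance     | 172370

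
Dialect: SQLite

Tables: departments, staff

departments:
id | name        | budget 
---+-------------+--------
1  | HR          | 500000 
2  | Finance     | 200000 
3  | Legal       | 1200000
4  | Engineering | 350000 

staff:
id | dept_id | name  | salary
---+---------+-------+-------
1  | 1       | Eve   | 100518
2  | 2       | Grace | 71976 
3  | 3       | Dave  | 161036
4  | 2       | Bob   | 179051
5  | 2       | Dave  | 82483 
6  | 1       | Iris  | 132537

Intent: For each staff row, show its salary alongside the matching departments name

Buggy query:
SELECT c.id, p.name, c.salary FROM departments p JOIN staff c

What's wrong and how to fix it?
Bug: Missing join condition: each staff row is matched to all departments rows instead of just its own

Fix: Specify the join condition linking the foreign key to the parent id

Corrected query:
SELECT c.id, p.name, c.salary FROM departments p JOIN staff c ON c.dept_id = p.id

Result:
id | name    | salary
---+---------+-------
1  | HR      | 100518
2  | Finance | 71976 
3  | Legal   | 161036
4  | Finance | 179051
5  | Finance | 82483 
6  | HR      | 132537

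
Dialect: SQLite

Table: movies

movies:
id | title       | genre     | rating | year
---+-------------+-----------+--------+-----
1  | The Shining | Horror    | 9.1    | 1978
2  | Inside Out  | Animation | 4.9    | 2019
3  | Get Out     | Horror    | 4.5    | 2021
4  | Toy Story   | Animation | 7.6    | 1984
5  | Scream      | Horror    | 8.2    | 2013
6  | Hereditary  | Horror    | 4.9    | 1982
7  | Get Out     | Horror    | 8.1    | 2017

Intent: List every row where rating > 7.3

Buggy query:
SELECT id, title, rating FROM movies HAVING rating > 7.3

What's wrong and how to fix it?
Bug: This is a non-aggregate query (no GROUP BY, no aggregates), so in SQLite the HAVING clause is invalid here; a row-level condition belongs in WHERE

Fix: Use WHERE for row-level filtering

Corrected query:
SELECT id, title, rating FROM movies WHERE rating > 7.3

Result:
id | title       | rating
---+-------------+-------
1  | The Shining | 9.1   
4  | Toy Story   | 7.6   
5  | Scream      | 8.2   
7  | Get Out     | 8.1   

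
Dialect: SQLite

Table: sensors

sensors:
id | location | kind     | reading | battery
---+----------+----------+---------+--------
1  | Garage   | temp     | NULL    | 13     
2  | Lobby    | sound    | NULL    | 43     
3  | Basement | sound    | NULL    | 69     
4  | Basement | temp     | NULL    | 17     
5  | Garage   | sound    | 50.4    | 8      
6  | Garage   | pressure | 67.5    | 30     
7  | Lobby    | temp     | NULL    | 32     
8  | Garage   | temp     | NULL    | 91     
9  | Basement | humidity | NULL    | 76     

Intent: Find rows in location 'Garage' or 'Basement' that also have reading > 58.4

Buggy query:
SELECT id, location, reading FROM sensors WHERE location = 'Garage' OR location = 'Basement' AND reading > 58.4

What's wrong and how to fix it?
Bug: AND binds tighter than OR, so this parses as location = 'Garage' OR (location = 'Basement' AND reading > 58.4)

Fix: Group the OR with parentheses (or use IN), then AND the threshold

Corrected query:
SELECT id, location, reading FROM sensors WHERE (location = 'Garage' OR location = 'Basement') AND reading > 58.4

Result:
id | location | reading
---+----------+--------
6  | Garage   | 67.5   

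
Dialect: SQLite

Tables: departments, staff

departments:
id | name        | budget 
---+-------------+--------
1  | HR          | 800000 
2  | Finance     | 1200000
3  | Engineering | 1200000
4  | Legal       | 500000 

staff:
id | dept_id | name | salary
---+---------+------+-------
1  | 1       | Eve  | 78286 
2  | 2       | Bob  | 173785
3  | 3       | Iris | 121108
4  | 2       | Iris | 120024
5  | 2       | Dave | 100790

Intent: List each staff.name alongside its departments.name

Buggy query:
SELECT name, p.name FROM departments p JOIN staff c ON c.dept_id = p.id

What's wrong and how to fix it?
Bug: Both tables have a 'name' column; the unqualified reference is ambiguous

Fix: Prefix ambiguous columns with the table alias

Corrected query:
SELECT c.name, p.name FROM departments p JOIN staff c ON c.dept_id = p.id

Result:
name | name       
-----+------------
Eve  | HR         
Bob  | Finance    
Iris | Engineering
Iris | Finance    
Dave | Finance    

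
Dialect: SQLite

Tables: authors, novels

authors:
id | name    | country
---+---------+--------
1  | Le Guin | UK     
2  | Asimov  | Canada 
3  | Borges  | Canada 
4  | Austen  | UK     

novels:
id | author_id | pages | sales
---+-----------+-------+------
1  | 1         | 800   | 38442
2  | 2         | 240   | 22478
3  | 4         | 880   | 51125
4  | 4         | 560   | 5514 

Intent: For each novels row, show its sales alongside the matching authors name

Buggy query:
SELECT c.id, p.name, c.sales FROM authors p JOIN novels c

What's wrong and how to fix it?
Bug: JOIN with no ON clause produces a cartesian product; every novels row pairs with every authors row

Fix: Add ON c.author_id = p.id to the JOIN

Corrected query:
SELECT c.id, p.name, c.sales FROM authors p JOIN novels c ON c.author_id = p.id

Result:
id | name    | sales
---+---------+------
1  | Le Guin | 38442
2  | Asimov  | 22478
3  | Austen  | 51125
4  | Austen  | 5514 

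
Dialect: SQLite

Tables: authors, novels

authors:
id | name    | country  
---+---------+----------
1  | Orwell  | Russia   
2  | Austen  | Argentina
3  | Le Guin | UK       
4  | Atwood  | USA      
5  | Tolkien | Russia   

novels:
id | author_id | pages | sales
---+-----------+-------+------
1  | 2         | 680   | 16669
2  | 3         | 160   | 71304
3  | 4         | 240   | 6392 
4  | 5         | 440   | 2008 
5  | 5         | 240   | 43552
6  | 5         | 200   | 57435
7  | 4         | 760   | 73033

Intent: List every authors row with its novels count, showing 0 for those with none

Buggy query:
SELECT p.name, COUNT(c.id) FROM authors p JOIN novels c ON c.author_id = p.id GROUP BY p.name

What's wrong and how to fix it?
Bug: An inner join excludes parents with zero children

Fix: Switch to LEFT JOIN to retain unmatched parent rows

Corrected query:
SELECT p.name, COUNT(c.id) FROM authors p LEFT JOIN novels c ON c.author_id = p.id GROUP BY p.name

Result:
name    | COUNT(c.id)
--------+------------
Atwood  | 2          
Austen  | 1          
Le Guin | 1          
Orwell  | 0          
Tolkien | 3          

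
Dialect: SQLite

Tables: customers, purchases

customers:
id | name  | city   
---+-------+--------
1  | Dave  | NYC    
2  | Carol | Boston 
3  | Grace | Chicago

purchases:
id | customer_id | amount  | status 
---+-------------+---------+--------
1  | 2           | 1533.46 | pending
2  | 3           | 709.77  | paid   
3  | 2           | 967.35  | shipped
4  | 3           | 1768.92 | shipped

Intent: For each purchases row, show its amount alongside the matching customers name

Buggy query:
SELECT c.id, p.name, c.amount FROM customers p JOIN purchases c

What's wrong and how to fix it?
Bug: Missing join condition: each purchases row is matched to all customers rows instead of just its own

Fix: Specify the join condition linking the foreign key to the parent id

Corrected query:
SELECT c.id, p.name, c.amount FROM customers p JOIN purchases c ON c.customer_id = p.id

Result:
id | name  | amount 
---+-------+--------
1  | Carol | 1533.46
2  | Grace | 709.77 
3  | Carol | 967.35 
4  | Grace | 1768.92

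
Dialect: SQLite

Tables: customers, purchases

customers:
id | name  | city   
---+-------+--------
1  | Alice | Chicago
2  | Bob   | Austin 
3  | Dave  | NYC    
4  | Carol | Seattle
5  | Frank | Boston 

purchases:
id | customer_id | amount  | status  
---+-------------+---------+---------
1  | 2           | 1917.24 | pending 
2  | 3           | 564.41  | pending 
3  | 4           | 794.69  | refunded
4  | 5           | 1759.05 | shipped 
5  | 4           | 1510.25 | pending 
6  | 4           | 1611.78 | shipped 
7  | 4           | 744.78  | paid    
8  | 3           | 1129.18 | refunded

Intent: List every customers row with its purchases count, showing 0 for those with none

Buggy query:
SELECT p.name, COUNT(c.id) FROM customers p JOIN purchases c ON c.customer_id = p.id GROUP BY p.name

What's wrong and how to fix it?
Bug: INNER JOIN drops customers rows that have no matching purchases rows

Fix: Switch to LEFT JOIN to retain unmatched parent rows

Corrected query:
SELECT p.name, COUNT(c.id) FROM customers p LEFT JOIN purchases c ON c.customer_id = p.id GROUP BY p.name

Result:
name  | COUNT(c.id)
------+------------
Alice | 0          
Bob   | 1          
Carol | 4          
Dave  | 2          
Frank | 1          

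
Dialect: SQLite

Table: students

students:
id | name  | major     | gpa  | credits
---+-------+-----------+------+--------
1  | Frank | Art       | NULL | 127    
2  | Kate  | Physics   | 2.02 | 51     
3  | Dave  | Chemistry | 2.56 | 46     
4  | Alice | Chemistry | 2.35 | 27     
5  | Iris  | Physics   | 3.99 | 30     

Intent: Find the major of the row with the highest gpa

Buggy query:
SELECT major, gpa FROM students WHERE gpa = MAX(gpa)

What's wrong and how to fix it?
Bug: WHERE is evaluated per row; an aggregate over the whole table isn't defined there

Fix: Use a subquery: WHERE gpa = (SELECT MAX(gpa) FROM students)

Corrected query:
SELECT major, gpa FROM students WHERE gpa = (SELECT MAX(gpa) FROM students)

Result:
major   | gpa 
--------+-----
Physics | 3.99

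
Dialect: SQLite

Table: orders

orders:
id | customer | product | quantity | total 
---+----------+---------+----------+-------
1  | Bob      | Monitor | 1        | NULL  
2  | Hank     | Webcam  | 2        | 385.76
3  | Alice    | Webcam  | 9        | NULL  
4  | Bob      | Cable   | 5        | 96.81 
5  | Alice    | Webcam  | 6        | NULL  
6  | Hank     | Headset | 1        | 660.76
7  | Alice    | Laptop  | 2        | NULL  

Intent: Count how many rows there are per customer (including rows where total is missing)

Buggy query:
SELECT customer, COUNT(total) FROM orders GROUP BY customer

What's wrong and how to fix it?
Bug: COUNT(total) skips NULLs, so groups with missing total are undercounted

Fix: Use COUNT(*) to count all rows regardless of NULL

Corrected query:
SELECT customer, COUNT(*) FROM orders GROUP BY customer

Result:
customer | COUNT(*)
---------+---------
Alice    | 3       
Bob      | 2       
Hank     | 2       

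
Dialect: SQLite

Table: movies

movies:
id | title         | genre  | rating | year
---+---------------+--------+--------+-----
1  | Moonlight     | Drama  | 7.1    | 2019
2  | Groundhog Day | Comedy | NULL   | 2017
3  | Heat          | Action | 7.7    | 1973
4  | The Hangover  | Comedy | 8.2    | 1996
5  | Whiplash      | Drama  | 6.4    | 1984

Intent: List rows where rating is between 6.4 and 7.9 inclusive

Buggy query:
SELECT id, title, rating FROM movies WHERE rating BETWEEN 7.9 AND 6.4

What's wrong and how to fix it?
Bug: The bounds are reversed; BETWEEN a AND b requires a <= b to match anything

Fix: Write BETWEEN 6.4 AND 7.9

Corrected query:
SELECT id, title, rating FROM movies WHERE rating BETWEEN 6.4 AND 7.9

Result:
id | title     | rating
---+-----------+-------
1  | Moonlight | 7.1   
3  | Heat      | 7.7   
5  | Whiplash  | 6.4   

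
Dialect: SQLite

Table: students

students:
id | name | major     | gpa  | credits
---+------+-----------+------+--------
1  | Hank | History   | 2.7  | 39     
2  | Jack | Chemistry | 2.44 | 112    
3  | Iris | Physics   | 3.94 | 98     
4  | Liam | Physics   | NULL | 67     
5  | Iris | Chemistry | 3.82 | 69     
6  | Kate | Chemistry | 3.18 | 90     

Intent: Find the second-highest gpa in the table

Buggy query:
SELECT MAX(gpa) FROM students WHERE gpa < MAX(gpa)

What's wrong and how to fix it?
Bug: The inner MAX is an aggregate inside WHERE, which is not allowed

Fix: Put the inner MAX in a scalar subquery

Corrected query:
SELECT MAX(gpa) FROM students WHERE gpa < (SELECT MAX(gpa) FROM students)

Result:
MAX(gpa)
--------
3.82    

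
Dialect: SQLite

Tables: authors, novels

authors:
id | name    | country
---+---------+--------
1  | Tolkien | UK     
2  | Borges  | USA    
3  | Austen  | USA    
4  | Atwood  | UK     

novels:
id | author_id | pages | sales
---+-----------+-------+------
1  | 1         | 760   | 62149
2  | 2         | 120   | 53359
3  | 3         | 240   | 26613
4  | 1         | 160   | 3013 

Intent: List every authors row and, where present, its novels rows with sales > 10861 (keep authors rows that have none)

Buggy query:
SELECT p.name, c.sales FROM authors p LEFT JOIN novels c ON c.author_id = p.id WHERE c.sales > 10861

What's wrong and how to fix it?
Bug: A WHERE condition on the right-hand table after LEFT JOIN drops unmatched parents

Fix: Move the right-table condition into the ON clause so unmatched parents are kept

Corrected query:
SELECT p.name, c.sales FROM authors p LEFT JOIN novels c ON c.author_id = p.id AND c.sales > 10861

Result:
name    | sales
--------+------
Tolkien | 62149
Borges  | 53359
Austen  | 26613
Atwood  | NULL 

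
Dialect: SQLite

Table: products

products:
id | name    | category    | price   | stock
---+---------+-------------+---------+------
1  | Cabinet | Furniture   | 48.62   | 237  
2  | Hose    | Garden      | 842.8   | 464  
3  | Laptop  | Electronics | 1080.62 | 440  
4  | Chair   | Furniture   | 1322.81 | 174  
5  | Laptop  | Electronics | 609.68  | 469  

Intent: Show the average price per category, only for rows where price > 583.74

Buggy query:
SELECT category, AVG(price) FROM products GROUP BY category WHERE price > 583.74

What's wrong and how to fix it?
Bug: WHERE cannot follow GROUP BY

Fix: Move the WHERE clause before GROUP BY

Corrected query:
SELECT category, AVG(price) FROM products WHERE price > 583.74 GROUP BY category

Result:
category    | AVG(price)
------------+-----------
Electronics | 845.15    
Furniture   | 1322.81   
Garden      | 842.8     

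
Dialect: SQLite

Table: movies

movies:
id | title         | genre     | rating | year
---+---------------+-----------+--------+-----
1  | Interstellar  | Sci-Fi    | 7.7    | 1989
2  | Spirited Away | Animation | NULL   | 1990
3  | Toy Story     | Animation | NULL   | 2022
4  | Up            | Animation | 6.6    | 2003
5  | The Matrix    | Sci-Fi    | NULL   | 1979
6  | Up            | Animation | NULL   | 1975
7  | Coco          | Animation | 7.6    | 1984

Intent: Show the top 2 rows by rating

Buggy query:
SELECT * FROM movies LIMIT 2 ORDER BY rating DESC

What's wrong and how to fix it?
Bug: LIMIT must come after ORDER BY

Fix: Swap the clauses: ORDER BY first, then LIMIT

Corrected query:
SELECT * FROM movies ORDER BY rating DESC LIMIT 2

Result:
id | title        | genre     | rating | year
---+--------------+-----------+--------+-----
1  | Interstellar | Sci-Fi    | 7.7    | 1989
7  | Coco         | Animation | 7.6    | 1984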